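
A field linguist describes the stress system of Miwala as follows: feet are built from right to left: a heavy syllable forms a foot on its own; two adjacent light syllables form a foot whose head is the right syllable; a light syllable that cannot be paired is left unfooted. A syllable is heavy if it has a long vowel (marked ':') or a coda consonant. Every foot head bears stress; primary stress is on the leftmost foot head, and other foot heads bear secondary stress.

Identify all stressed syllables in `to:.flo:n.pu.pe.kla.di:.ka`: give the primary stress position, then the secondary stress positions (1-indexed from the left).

primary 1, secondary 2, 5, 6

Weights: 1 to: H, 2 flo:n H, 3 pu L, 4 pe L, 5 kla L, 6 di: H, 7 ka L.
Parse right to left (heavy = foot alone; LL = one foot; stranded L unfooted): (ˈto:) (ˈflo:n) pu (pe.ˈkla) (ˈdi:) ka.
Foot heads: 1, 2, 5, 6.
Primary stress on the leftmost head = syllable 1.
Secondary stress on 2, 5, 6: ˈto:.ˌflo:n.pu.pe.ˌkla.ˌdi:.ka.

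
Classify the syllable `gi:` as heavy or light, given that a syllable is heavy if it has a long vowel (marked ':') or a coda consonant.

heavy

`gi:`: long vowel, open (no coda). Long vowel → heavy.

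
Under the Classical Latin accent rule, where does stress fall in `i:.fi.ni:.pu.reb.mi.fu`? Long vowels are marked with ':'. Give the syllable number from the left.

5

Classical Latin: stress the penult if heavy (long vowel or closed), else the antepenult.
Weights: 5 reb H, 6 mi L, 7 fu L.
The penult (syllable 6, mi) is light, so stress falls on the antepenult (syllable 5, reb).
Stress on syllable 5: i:.fi.ni:.pu.ˈreb.mi.fu.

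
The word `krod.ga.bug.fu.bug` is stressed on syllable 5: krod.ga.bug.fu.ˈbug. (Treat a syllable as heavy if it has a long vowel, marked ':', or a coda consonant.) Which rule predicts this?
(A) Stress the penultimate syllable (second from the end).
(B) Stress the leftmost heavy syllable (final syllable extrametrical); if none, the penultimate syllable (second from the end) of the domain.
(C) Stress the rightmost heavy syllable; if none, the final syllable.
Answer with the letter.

C

Rule A → syllable 4 (observed: 5).
Rule B → syllable 1 (observed: 5).
Rule C → syllable 5 ✓.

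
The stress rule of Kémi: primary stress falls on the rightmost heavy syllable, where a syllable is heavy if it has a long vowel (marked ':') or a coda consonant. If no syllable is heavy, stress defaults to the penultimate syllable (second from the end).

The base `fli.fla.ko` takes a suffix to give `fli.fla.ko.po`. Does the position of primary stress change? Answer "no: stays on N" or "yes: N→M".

Base `fli.fla.ko` (3 syllables):
  Weights: 1 fli L, 2 fla L, 3 ko L.
  No heavy syllable in the domain; default to the penultimate syllable (second from the end) = syllable 2.
  → primary stress on syllable 2.
Suffixed `fli.fla.ko.po` (4 syllables):
  Weights: 1 fli L, 2 fla L, 3 ko L, 4 po L.
  No heavy syllable in the domain; default to the penultimate syllable (second from the end) = syllable 3.
  → primary stress on syllable 3.

yes: 2→3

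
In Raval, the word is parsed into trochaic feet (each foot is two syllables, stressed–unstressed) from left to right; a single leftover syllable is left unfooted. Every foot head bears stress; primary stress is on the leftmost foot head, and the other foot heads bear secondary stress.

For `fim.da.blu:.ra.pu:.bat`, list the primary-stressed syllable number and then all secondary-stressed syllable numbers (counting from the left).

primary 1, secondary 3, 5

Parse left to right into trochaic (ˈσσ) feet: (ˈfim.da) (ˈblu:.ra) (ˈpu:.bat).
Foot heads (stressed positions): 1, 3, 5.
End Rule Leftmost: primary stress on the leftmost head = syllable 1.
Secondary stress on 3, 5: ˈfim.da.ˌblu:.ra.ˌpu:.bat.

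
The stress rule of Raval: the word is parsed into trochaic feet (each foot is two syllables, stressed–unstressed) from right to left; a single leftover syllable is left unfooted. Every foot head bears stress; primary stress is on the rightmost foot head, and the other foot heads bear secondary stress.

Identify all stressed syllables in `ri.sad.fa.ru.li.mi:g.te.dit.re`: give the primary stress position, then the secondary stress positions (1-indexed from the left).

Parse right to left into trochaic (ˈσσ) feet: ri (ˈsad.fa) (ˈru.li) (ˈmi:g.te) (ˈdit.re). Syllable 1 is left unfooted.
Foot heads (stressed positions): 2, 4, 6, 8.
End Rule Rightmost: primary stress on the rightmost head = syllable 8.
Secondary stress on 2, 4, 6: ri.ˌsad.fa.ˌru.li.ˌmi:g.te.ˈdit.re.

primary 8, secondary 2, 4, 6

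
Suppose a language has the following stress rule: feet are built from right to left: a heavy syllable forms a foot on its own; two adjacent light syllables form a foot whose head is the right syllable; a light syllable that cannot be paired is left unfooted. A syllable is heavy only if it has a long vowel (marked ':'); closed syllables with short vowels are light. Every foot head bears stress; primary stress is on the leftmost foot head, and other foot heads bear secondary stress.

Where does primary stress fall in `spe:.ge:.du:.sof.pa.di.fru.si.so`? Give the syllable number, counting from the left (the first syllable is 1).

1

Weights: 1 spe: H, 2 ge: H, 3 du: H, 4 sof L, 5 pa L, 6 di L, 7 fru L, 8 si L, 9 so L.
Parse right to left (heavy = foot alone; LL = one foot; stranded L unfooted): (ˈspe:) (ˈge:) (ˈdu:) (sof.ˈpa) (di.ˈfru) (si.ˈso).
Foot heads: 1, 2, 3, 5, 7, 9.
Primary stress on the leftmost head = syllable 1.
Primary stress: syllable 1 → ˈspe:.ge:.du:.sof.pa.di.fru.si.so.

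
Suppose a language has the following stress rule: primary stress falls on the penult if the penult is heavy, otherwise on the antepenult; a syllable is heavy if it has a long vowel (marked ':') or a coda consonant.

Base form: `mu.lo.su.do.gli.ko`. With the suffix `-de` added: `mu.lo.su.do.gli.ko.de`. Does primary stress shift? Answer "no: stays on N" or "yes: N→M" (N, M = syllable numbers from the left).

Base `mu.lo.su.do.gli.ko` (6 syllables):
  Weights: 4 do L, 5 gli L, 6 ko L.
  The penult (syllable 5, gli) is light, so stress falls on the antepenult (syllable 4, do).
  → primary stress on syllable 4.
Suffixed `mu.lo.su.do.gli.ko.de` (7 syllables):
  Weights: 5 gli L, 6 ko L, 7 de L.
  The penult (syllable 6, ko) is light, so stress falls on the antepenult (syllable 5, gli).
  → primary stress on syllable 5.

yes: 4→5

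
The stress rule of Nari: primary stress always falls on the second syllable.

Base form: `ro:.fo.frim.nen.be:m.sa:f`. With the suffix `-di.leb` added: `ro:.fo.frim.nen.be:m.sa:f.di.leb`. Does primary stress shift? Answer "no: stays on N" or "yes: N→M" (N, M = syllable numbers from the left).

Base `ro:.fo.frim.nen.be:m.sa:f` (6 syllables):
  The word has 6 syllables; the second syllable is syllable 2 (fo).
  → primary stress on syllable 2.
Suffixed `ro:.fo.frim.nen.be:m.sa:f.di.leb` (8 syllables):
  The word has 8 syllables; the second syllable is syllable 2 (fo).
  → primary stress on syllable 2.

no: stays on 2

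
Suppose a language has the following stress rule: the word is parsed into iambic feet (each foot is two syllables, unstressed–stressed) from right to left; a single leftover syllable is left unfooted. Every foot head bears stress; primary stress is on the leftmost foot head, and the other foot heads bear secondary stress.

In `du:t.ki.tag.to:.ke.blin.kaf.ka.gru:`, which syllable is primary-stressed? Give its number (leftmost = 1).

Parse right to left into iambic (σˈσ) feet: du:t (ki.ˈtag) (to:.ˈke) (blin.ˈkaf) (ka.ˈgru:). Syllable 1 is left unfooted.
Foot heads (stressed positions): 3, 5, 7, 9.
End Rule Leftmost: primary stress on the leftmost head = syllable 3.
Primary stress: syllable 3 → du:t.ki.ˈtag.to:.ke.blin.kaf.ka.gru:.

3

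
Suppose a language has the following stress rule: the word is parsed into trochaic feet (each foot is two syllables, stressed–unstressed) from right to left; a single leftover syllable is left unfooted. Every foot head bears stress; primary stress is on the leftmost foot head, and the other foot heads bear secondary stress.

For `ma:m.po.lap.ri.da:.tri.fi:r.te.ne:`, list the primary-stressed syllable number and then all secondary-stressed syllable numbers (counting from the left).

primary 2, secondary 4, 6, 8

Parse right to left into trochaic (ˈσσ) feet: ma:m (ˈpo.lap) (ˈri.da:) (ˈtri.fi:r) (ˈte.ne:). Syllable 1 is left unfooted.
Foot heads (stressed positions): 2, 4, 6, 8.
End Rule Leftmost: primary stress on the leftmost head = syllable 2.
Secondary stress on 4, 6, 8: ma:m.ˈpo.lap.ˌri.da:.ˌtri.fi:r.ˌte.ne:.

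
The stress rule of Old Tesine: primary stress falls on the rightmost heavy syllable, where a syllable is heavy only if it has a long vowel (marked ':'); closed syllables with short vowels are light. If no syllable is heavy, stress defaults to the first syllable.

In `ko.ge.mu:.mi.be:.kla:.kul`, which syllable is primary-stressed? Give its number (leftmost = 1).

Weights: 1 ko L, 2 ge L, 3 mu: H, 4 mi L, 5 be: H, 6 kla: H, 7 kul L.
Heavy syllables in the domain: 3, 5, 6. The rightmost is syllable 6 (kla:).
Primary stress: syllable 6 → ko.ge.mu:.mi.be:.ˈkla:.kul.

6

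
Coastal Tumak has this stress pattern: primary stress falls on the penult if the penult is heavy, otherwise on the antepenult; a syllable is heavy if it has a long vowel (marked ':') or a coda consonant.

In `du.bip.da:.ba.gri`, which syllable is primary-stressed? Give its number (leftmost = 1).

3

Weights: 3 da: H, 4 ba L, 5 gri L.
The penult (syllable 4, ba) is light, so stress falls on the antepenult (syllable 3, da:).
Primary stress: syllable 3 → du.bip.ˈda:.ba.gri.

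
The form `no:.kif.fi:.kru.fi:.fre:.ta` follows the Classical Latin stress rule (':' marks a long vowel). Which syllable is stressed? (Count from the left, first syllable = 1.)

6

Classical Latin: stress the penult if heavy (long vowel or closed), else the antepenult.
Weights: 5 fi: H, 6 fre: H, 7 ta L.
The penult (syllable 6, fre:) is heavy, so it takes stress.
Stress on syllable 6: no:.kif.fi:.kru.fi:.ˈfre:.ta.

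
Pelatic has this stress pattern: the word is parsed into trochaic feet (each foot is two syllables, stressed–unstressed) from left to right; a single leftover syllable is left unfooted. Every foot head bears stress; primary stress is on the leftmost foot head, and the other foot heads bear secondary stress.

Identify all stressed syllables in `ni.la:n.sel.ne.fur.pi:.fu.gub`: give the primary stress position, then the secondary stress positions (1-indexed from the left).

primary 1, secondary 3, 5, 7

Parse left to right into trochaic (ˈσσ) feet: (ˈni.la:n) (ˈsel.ne) (ˈfur.pi:) (ˈfu.gub).
Foot heads (stressed positions): 1, 3, 5, 7.
End Rule Leftmost: primary stress on the leftmost head = syllable 1.
Secondary stress on 3, 5, 7: ˈni.la:n.ˌsel.ne.ˌfur.pi:.ˌfu.gub.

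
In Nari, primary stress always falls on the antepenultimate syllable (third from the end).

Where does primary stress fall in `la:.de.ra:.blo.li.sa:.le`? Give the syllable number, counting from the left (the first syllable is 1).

The word has 7 syllables; the antepenultimate syllable (third from the end) is syllable 5 (li).
Primary stress: syllable 5 → la:.de.ra:.blo.ˈli.sa:.le.

5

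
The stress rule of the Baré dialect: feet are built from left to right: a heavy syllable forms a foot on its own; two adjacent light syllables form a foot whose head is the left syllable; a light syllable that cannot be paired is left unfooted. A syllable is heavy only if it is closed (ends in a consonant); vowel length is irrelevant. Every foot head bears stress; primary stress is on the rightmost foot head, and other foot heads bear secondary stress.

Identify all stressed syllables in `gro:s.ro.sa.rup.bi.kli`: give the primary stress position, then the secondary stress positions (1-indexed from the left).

Weights: 1 gro:s H, 2 ro L, 3 sa L, 4 rup H, 5 bi L, 6 kli L.
Parse left to right (heavy = foot alone; LL = one foot; stranded L unfooted): (ˈgro:s) (ˈro.sa) (ˈrup) (ˈbi.kli).
Foot heads: 1, 2, 4, 5.
Primary stress on the rightmost head = syllable 5.
Secondary stress on 1, 2, 4: ˌgro:s.ˌro.sa.ˌrup.ˈbi.kli.

primary 5, secondary 1, 2, 4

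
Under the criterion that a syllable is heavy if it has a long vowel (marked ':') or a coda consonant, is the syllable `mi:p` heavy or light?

`mi:p`: long vowel, closed (coda /p/). Long vowel and closed → heavy.

heavy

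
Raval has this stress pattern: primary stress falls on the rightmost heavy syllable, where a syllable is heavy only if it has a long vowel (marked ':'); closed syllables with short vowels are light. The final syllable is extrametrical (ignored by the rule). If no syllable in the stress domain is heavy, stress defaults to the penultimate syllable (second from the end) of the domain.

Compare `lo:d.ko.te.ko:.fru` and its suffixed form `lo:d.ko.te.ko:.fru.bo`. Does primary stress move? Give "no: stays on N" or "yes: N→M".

Base `lo:d.ko.te.ko:.fru` (5 syllables):
  The final syllable (5, fru) is extrametrical; the stress domain is syllables 1–4.
  Weights: 1 lo:d H, 2 ko L, 3 te L, 4 ko: H.
  Heavy syllables in the domain: 1, 4. The rightmost is syllable 4 (ko:).
  → primary stress on syllable 4.
Suffixed `lo:d.ko.te.ko:.fru.bo` (6 syllables):
  The final syllable (6, bo) is extrametrical; the stress domain is syllables 1–5.
  Weights: 1 lo:d H, 2 ko L, 3 te L, 4 ko: H, 5 fru L.
  Heavy syllables in the domain: 1, 4. The rightmost is syllable 4 (ko:).
  → primary stress on syllable 4.

no: stays on 4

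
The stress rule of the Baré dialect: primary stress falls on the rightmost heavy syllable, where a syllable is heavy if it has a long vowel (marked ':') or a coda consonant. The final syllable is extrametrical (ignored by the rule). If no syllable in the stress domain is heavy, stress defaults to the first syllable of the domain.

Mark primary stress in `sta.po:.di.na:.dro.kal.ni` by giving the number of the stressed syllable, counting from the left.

6

The final syllable (7, ni) is extrametrical; the stress domain is syllables 1–6.
Weights: 1 sta L, 2 po: H, 3 di L, 4 na: H, 5 dro L, 6 kal H.
Heavy syllables in the domain: 2, 4, 6. The rightmost is syllable 6 (kal).
Primary stress: syllable 6 → sta.po:.di.na:.dro.ˈkal.ni.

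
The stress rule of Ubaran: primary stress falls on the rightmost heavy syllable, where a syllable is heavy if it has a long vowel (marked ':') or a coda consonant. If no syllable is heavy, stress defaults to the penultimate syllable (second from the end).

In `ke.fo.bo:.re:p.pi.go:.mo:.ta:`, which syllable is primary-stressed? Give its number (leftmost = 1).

8

Weights: 1 ke L, 2 fo L, 3 bo: H, 4 re:p H, 5 pi L, 6 go: H, 7 mo: H, 8 ta: H.
Heavy syllables in the domain: 3, 4, 6, 7, 8. The rightmost is syllable 8 (ta:).
Primary stress: syllable 8 → ke.fo.bo:.re:p.pi.go:.mo:.ˈta:.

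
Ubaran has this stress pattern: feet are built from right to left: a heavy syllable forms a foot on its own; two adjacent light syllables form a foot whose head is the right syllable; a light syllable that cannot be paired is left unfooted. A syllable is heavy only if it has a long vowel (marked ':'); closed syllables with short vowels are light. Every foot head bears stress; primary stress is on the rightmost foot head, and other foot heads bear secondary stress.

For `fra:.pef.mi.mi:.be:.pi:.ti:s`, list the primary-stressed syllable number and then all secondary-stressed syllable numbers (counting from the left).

primary 7, secondary 1, 3, 4, 5, 6

Weights: 1 fra: H, 2 pef L, 3 mi L, 4 mi: H, 5 be: H, 6 pi: H, 7 ti:s H.
Parse right to left (heavy = foot alone; LL = one foot; stranded L unfooted): (ˈfra:) (pef.ˈmi) (ˈmi:) (ˈbe:) (ˈpi:) (ˈti:s).
Foot heads: 1, 3, 4, 5, 6, 7.
Primary stress on the rightmost head = syllable 7.
Secondary stress on 1, 3, 4, 5, 6: ˌfra:.pef.ˌmi.ˌmi:.ˌbe:.ˌpi:.ˈti:s.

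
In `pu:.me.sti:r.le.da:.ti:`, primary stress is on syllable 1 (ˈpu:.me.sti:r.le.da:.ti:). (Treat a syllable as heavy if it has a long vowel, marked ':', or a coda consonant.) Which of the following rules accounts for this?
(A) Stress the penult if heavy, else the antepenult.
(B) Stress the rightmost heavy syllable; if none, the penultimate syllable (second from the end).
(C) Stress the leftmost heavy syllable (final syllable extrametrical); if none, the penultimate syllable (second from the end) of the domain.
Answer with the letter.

C

Rule A → syllable 5 (observed: 1).
Rule B → syllable 6 (observed: 1).
Rule C → syllable 1 ✓.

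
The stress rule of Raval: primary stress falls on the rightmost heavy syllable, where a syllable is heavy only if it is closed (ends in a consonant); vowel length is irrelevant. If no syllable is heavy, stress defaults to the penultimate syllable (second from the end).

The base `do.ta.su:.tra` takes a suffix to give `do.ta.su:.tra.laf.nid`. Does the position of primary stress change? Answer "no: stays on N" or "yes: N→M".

yes: 3→6

Base `do.ta.su:.tra` (4 syllables):
  Weights: 1 do L, 2 ta L, 3 su: L, 4 tra L.
  No heavy syllable in the domain; default to the penultimate syllable (second from the end) = syllable 3.
  → primary stress on syllable 3.
Suffixed `do.ta.su:.tra.laf.nid` (6 syllables):
  Weights: 1 do L, 2 ta L, 3 su: L, 4 tra L, 5 laf H, 6 nid H.
  Heavy syllables in the domain: 5, 6. The rightmost is syllable 6 (nid).
  → primary stress on syllable 6.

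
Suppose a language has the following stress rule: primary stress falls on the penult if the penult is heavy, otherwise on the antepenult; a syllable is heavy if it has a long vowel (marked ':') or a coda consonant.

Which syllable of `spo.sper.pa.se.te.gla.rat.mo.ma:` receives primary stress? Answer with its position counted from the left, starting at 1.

Weights: 7 rat H, 8 mo L, 9 ma: H.
The penult (syllable 8, mo) is light, so stress falls on the antepenult (syllable 7, rat).
Primary stress: syllable 7 → spo.sper.pa.se.te.gla.ˈrat.mo.ma:.

7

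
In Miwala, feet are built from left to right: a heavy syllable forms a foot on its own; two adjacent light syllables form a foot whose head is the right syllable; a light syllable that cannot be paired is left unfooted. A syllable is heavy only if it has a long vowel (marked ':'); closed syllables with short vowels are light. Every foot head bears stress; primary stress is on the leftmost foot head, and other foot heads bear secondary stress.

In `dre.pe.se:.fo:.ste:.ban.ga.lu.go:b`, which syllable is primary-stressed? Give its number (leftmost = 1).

Weights: 1 dre L, 2 pe L, 3 se: H, 4 fo: H, 5 ste: H, 6 ban L, 7 ga L, 8 lu L, 9 go:b H.
Parse left to right (heavy = foot alone; LL = one foot; stranded L unfooted): (dre.ˈpe) (ˈse:) (ˈfo:) (ˈste:) (ban.ˈga) lu (ˈgo:b).
Foot heads: 2, 3, 4, 5, 7, 9.
Primary stress on the leftmost head = syllable 2.
Primary stress: syllable 2 → dre.ˈpe.se:.fo:.ste:.ban.ga.lu.go:b.

2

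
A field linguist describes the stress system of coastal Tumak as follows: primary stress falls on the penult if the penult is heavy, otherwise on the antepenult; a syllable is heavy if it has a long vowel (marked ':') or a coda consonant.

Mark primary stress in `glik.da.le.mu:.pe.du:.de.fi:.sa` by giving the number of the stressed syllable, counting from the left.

8

Weights: 7 de L, 8 fi: H, 9 sa L.
The penult (syllable 8, fi:) is heavy, so it takes stress.
Primary stress: syllable 8 → glik.da.le.mu:.pe.du:.de.ˈfi:.sa.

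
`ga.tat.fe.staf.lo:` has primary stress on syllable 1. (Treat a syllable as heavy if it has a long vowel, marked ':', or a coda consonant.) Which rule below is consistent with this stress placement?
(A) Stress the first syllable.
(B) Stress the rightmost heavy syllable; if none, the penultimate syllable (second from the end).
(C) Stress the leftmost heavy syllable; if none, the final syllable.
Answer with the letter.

A

Rule A → syllable 1 ✓.
Rule B → syllable 5 (observed: 1).
Rule C → syllable 2 (observed: 1).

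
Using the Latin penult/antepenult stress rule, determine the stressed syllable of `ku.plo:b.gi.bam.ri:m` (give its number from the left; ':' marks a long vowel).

Classical Latin: stress the penult if heavy (long vowel or closed), else the antepenult.
Weights: 3 gi L, 4 bam H, 5 ri:m H.
The penult (syllable 4, bam) is heavy, so it takes stress.
Stress on syllable 4: ku.plo:b.gi.ˈbam.ri:m.

4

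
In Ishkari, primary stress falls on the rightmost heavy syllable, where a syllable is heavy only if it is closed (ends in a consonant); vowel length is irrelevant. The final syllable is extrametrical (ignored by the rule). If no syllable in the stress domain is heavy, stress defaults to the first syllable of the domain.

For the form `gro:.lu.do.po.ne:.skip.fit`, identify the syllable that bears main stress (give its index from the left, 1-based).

6

The final syllable (7, fit) is extrametrical; the stress domain is syllables 1–6.
Weights: 1 gro: L, 2 lu L, 3 do L, 4 po L, 5 ne: L, 6 skip H.
Heavy syllables in the domain: 6. The rightmost is syllable 6 (skip).
Primary stress: syllable 6 → gro:.lu.do.po.ne:.ˈskip.fit.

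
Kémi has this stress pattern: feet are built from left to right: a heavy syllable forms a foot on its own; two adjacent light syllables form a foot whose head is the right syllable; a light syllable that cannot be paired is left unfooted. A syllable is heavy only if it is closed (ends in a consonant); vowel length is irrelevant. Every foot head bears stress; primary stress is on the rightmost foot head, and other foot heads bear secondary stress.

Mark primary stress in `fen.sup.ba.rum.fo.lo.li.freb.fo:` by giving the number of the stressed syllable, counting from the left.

8

Weights: 1 fen H, 2 sup H, 3 ba L, 4 rum H, 5 fo L, 6 lo L, 7 li L, 8 freb H, 9 fo: L.
Parse left to right (heavy = foot alone; LL = one foot; stranded L unfooted): (ˈfen) (ˈsup) ba (ˈrum) (fo.ˈlo) li (ˈfreb) fo:.
Foot heads: 1, 2, 4, 6, 8.
Primary stress on the rightmost head = syllable 8.
Primary stress: syllable 8 → fen.sup.ba.rum.fo.lo.li.ˈfreb.fo:.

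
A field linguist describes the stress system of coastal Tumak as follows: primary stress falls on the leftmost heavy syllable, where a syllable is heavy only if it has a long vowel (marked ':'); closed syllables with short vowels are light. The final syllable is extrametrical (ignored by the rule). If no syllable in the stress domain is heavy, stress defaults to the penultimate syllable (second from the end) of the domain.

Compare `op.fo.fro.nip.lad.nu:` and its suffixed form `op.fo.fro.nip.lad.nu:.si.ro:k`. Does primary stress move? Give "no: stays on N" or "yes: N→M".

yes: 4→6

Base `op.fo.fro.nip.lad.nu:` (6 syllables):
  The final syllable (6, nu:) is extrametrical; the stress domain is syllables 1–5.
  Weights: 1 op L, 2 fo L, 3 fro L, 4 nip L, 5 lad L.
  No heavy syllable in the domain; default to the penultimate syllable (second from the end) of the domain = syllable 4.
  → primary stress on syllable 4.
Suffixed `op.fo.fro.nip.lad.nu:.si.ro:k` (8 syllables):
  The final syllable (8, ro:k) is extrametrical; the stress domain is syllables 1–7.
  Weights: 1 op L, 2 fo L, 3 fro L, 4 nip L, 5 lad L, 6 nu: H, 7 si L.
  Heavy syllables in the domain: 6. The leftmost is syllable 6 (nu:).
  → primary stress on syllable 6.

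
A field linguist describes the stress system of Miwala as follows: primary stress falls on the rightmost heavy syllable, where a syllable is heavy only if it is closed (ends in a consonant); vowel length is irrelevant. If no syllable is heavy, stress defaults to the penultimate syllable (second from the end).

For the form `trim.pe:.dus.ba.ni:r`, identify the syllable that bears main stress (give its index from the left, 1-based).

5

Weights: 1 trim H, 2 pe: L, 3 dus H, 4 ba L, 5 ni:r H.
Heavy syllables in the domain: 1, 3, 5. The rightmost is syllable 5 (ni:r).
Primary stress: syllable 5 → trim.pe:.dus.ba.ˈni:r.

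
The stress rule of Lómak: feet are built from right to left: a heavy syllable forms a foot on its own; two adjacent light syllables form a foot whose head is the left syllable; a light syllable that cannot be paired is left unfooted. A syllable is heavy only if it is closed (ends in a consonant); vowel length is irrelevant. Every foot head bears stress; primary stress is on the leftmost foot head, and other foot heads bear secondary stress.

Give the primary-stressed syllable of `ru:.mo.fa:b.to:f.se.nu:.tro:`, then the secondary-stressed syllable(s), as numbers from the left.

Weights: 1 ru: L, 2 mo L, 3 fa:b H, 4 to:f H, 5 se L, 6 nu: L, 7 tro: L.
Parse right to left (heavy = foot alone; LL = one foot; stranded L unfooted): (ˈru:.mo) (ˈfa:b) (ˈto:f) se (ˈnu:.tro:).
Foot heads: 1, 3, 4, 6.
Primary stress on the leftmost head = syllable 1.
Secondary stress on 3, 4, 6: ˈru:.mo.ˌfa:b.ˌto:f.se.ˌnu:.tro:.

primary 1, secondary 3, 4, 6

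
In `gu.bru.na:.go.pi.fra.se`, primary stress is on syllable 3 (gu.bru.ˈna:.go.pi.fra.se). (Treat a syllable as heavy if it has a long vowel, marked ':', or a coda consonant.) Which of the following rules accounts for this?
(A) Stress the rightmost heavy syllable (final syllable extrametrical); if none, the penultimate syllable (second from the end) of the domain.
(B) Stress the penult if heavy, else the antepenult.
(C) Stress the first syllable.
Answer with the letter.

Rule A → syllable 3 ✓.
Rule B → syllable 5 (observed: 3).
Rule C → syllable 1 (observed: 3).

A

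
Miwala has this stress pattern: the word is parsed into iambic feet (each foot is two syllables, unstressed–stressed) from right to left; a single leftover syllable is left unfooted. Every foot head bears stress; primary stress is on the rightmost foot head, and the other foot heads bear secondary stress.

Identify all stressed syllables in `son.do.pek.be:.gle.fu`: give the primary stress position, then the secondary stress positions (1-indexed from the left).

primary 6, secondary 2, 4

Parse right to left into iambic (σˈσ) feet: (son.ˈdo) (pek.ˈbe:) (gle.ˈfu).
Foot heads (stressed positions): 2, 4, 6.
End Rule Rightmost: primary stress on the rightmost head = syllable 6.
Secondary stress on 2, 4: son.ˌdo.pek.ˌbe:.gle.ˈfu.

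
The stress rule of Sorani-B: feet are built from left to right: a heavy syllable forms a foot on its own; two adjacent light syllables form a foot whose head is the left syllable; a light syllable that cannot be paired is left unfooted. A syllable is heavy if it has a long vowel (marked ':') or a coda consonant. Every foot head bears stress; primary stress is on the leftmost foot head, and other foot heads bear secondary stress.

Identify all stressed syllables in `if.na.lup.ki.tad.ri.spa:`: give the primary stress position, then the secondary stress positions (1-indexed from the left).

Weights: 1 if H, 2 na L, 3 lup H, 4 ki L, 5 tad H, 6 ri L, 7 spa: H.
Parse left to right (heavy = foot alone; LL = one foot; stranded L unfooted): (ˈif) na (ˈlup) ki (ˈtad) ri (ˈspa:).
Foot heads: 1, 3, 5, 7.
Primary stress on the leftmost head = syllable 1.
Secondary stress on 3, 5, 7: ˈif.na.ˌlup.ki.ˌtad.ri.ˌspa:.

primary 1, secondary 3, 5, 7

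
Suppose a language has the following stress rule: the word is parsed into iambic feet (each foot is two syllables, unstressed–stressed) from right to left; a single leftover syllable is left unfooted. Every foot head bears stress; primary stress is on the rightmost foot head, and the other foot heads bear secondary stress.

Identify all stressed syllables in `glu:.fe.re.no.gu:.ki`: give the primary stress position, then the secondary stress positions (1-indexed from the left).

primary 6, secondary 2, 4

Parse right to left into iambic (σˈσ) feet: (glu:.ˈfe) (re.ˈno) (gu:.ˈki).
Foot heads (stressed positions): 2, 4, 6.
End Rule Rightmost: primary stress on the rightmost head = syllable 6.
Secondary stress on 2, 4: glu:.ˌfe.re.ˌno.gu:.ˈki.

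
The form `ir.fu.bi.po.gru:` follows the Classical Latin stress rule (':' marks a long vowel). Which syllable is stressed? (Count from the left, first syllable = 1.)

Classical Latin: stress the penult if heavy (long vowel or closed), else the antepenult.
Weights: 3 bi L, 4 po L, 5 gru: H.
The penult (syllable 4, po) is light, so stress falls on the antepenult (syllable 3, bi).
Stress on syllable 3: ir.fu.ˈbi.po.gru:.

3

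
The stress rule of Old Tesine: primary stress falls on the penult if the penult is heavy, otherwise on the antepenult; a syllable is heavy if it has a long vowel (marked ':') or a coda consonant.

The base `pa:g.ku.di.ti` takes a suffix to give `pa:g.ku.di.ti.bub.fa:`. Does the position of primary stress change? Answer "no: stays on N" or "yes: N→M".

Base `pa:g.ku.di.ti` (4 syllables):
  Weights: 2 ku L, 3 di L, 4 ti L.
  The penult (syllable 3, di) is light, so stress falls on the antepenult (syllable 2, ku).
  → primary stress on syllable 2.
Suffixed `pa:g.ku.di.ti.bub.fa:` (6 syllables):
  Weights: 4 ti L, 5 bub H, 6 fa: H.
  The penult (syllable 5, bub) is heavy, so it takes stress.
  → primary stress on syllable 5.

yes: 2→5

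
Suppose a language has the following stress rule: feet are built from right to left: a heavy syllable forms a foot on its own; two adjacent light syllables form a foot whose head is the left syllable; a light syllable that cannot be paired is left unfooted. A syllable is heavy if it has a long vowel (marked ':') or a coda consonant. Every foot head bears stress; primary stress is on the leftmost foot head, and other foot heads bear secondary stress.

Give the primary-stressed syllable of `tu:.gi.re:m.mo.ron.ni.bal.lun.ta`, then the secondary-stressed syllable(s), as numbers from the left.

Weights: 1 tu: H, 2 gi L, 3 re:m H, 4 mo L, 5 ron H, 6 ni L, 7 bal H, 8 lun H, 9 ta L.
Parse right to left (heavy = foot alone; LL = one foot; stranded L unfooted): (ˈtu:) gi (ˈre:m) mo (ˈron) ni (ˈbal) (ˈlun) ta.
Foot heads: 1, 3, 5, 7, 8.
Primary stress on the leftmost head = syllable 1.
Secondary stress on 3, 5, 7, 8: ˈtu:.gi.ˌre:m.mo.ˌron.ni.ˌbal.ˌlun.ta.

primary 1, secondary 3, 5, 7, 8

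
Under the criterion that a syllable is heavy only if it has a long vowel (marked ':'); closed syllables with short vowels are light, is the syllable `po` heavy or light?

`po`: short vowel, open (no coda). Short vowel → light.

light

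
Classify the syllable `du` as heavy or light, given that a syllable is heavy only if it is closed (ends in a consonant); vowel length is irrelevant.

light

`du`: short vowel, open (no coda). Open (no coda) → light.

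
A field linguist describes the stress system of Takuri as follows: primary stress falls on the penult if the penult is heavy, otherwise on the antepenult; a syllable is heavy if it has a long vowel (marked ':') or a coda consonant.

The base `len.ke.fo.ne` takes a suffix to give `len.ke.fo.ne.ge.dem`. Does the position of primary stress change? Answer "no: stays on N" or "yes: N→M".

yes: 2→4

Base `len.ke.fo.ne` (4 syllables):
  Weights: 2 ke L, 3 fo L, 4 ne L.
  The penult (syllable 3, fo) is light, so stress falls on the antepenult (syllable 2, ke).
  → primary stress on syllable 2.
Suffixed `len.ke.fo.ne.ge.dem` (6 syllables):
  Weights: 4 ne L, 5 ge L, 6 dem H.
  The penult (syllable 5, ge) is light, so stress falls on the antepenult (syllable 4, ne).
  → primary stress on syllable 4.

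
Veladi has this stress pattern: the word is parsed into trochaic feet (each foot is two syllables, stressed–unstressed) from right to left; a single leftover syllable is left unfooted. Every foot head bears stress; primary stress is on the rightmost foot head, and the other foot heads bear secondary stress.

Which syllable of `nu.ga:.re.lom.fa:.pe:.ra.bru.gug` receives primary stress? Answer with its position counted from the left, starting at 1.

Parse right to left into trochaic (ˈσσ) feet: nu (ˈga:.re) (ˈlom.fa:) (ˈpe:.ra) (ˈbru.gug). Syllable 1 is left unfooted.
Foot heads (stressed positions): 2, 4, 6, 8.
End Rule Rightmost: primary stress on the rightmost head = syllable 8.
Primary stress: syllable 8 → nu.ga:.re.lom.fa:.pe:.ra.ˈbru.gug.

8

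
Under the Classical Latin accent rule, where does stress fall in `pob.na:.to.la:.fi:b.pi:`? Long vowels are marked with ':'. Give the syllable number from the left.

Classical Latin: stress the penult if heavy (long vowel or closed), else the antepenult.
Weights: 4 la: H, 5 fi:b H, 6 pi: H.
The penult (syllable 5, fi:b) is heavy, so it takes stress.
Stress on syllable 5: pob.na:.to.la:.ˈfi:b.pi:.

5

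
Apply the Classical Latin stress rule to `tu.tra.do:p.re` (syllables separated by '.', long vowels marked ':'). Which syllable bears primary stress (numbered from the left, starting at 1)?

3

Classical Latin: stress the penult if heavy (long vowel or closed), else the antepenult.
Weights: 2 tra L, 3 do:p H, 4 re L.
The penult (syllable 3, do:p) is heavy, so it takes stress.
Stress on syllable 3: tu.tra.ˈdo:p.re.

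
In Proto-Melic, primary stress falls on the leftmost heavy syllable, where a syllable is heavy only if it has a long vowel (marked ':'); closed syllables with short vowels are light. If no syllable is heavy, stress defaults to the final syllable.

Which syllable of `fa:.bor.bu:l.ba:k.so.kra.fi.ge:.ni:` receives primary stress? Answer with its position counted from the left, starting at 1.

1

Weights: 1 fa: H, 2 bor L, 3 bu:l H, 4 ba:k H, 5 so L, 6 kra L, 7 fi L, 8 ge: H, 9 ni: H.
Heavy syllables in the domain: 1, 3, 4, 8, 9. The leftmost is syllable 1 (fa:).
Primary stress: syllable 1 → ˈfa:.bor.bu:l.ba:k.so.kra.fi.ge:.ni:.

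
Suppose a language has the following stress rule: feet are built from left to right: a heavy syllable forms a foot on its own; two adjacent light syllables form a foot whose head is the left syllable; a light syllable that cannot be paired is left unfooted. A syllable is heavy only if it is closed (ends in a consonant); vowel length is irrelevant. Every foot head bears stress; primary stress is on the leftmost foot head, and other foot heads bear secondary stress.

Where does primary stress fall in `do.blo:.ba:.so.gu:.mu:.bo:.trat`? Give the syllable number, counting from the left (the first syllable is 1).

Weights: 1 do L, 2 blo: L, 3 ba: L, 4 so L, 5 gu: L, 6 mu: L, 7 bo: L, 8 trat H.
Parse left to right (heavy = foot alone; LL = one foot; stranded L unfooted): (ˈdo.blo:) (ˈba:.so) (ˈgu:.mu:) bo: (ˈtrat).
Foot heads: 1, 3, 5, 8.
Primary stress on the leftmost head = syllable 1.
Primary stress: syllable 1 → ˈdo.blo:.ba:.so.gu:.mu:.bo:.trat.

1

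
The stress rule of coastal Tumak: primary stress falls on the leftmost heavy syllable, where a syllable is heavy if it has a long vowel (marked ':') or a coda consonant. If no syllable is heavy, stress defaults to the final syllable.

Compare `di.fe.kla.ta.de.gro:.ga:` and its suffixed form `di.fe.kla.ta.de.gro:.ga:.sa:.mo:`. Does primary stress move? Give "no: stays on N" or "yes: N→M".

no: stays on 6

Base `di.fe.kla.ta.de.gro:.ga:` (7 syllables):
  Weights: 1 di L, 2 fe L, 3 kla L, 4 ta L, 5 de L, 6 gro: H, 7 ga: H.
  Heavy syllables in the domain: 6, 7. The leftmost is syllable 6 (gro:).
  → primary stress on syllable 6.
Suffixed `di.fe.kla.ta.de.gro:.ga:.sa:.mo:` (9 syllables):
  Weights: 1 di L, 2 fe L, 3 kla L, 4 ta L, 5 de L, 6 gro: H, 7 ga: H, 8 sa: H, 9 mo: H.
  Heavy syllables in the domain: 6, 7, 8, 9. The leftmost is syllable 6 (gro:).
  → primary stress on syllable 6.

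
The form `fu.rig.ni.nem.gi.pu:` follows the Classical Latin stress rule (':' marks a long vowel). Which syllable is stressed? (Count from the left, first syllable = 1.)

Classical Latin: stress the penult if heavy (long vowel or closed), else the antepenult.
Weights: 4 nem H, 5 gi L, 6 pu: H.
The penult (syllable 5, gi) is light, so stress falls on the antepenult (syllable 4, nem).
Stress on syllable 4: fu.rig.ni.ˈnem.gi.pu:.

4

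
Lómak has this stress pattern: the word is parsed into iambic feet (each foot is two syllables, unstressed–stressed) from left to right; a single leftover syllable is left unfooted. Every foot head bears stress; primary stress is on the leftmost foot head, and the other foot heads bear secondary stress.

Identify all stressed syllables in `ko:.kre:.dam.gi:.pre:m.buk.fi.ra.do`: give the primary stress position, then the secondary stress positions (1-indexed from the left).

Parse left to right into iambic (σˈσ) feet: (ko:.ˈkre:) (dam.ˈgi:) (pre:m.ˈbuk) (fi.ˈra) do. Syllable 9 is left unfooted.
Foot heads (stressed positions): 2, 4, 6, 8.
End Rule Leftmost: primary stress on the leftmost head = syllable 2.
Secondary stress on 4, 6, 8: ko:.ˈkre:.dam.ˌgi:.pre:m.ˌbuk.fi.ˌra.do.

primary 2, secondary 4, 6, 8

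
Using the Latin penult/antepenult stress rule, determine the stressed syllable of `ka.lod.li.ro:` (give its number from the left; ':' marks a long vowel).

2

Classical Latin: stress the penult if heavy (long vowel or closed), else the antepenult.
Weights: 2 lod H, 3 li L, 4 ro: H.
The penult (syllable 3, li) is light, so stress falls on the antepenult (syllable 2, lod).
Stress on syllable 2: ka.ˈlod.li.ro:.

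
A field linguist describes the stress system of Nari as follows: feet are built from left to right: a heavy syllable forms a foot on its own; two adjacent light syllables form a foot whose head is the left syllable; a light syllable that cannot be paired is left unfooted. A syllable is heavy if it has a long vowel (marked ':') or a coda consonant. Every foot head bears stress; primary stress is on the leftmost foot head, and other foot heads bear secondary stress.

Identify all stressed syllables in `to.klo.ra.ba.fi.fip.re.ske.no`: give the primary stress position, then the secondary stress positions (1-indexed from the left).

Weights: 1 to L, 2 klo L, 3 ra L, 4 ba L, 5 fi L, 6 fip H, 7 re L, 8 ske L, 9 no L.
Parse left to right (heavy = foot alone; LL = one foot; stranded L unfooted): (ˈto.klo) (ˈra.ba) fi (ˈfip) (ˈre.ske) no.
Foot heads: 1, 3, 6, 7.
Primary stress on the leftmost head = syllable 1.
Secondary stress on 3, 6, 7: ˈto.klo.ˌra.ba.fi.ˌfip.ˌre.ske.no.

primary 1, secondary 3, 6, 7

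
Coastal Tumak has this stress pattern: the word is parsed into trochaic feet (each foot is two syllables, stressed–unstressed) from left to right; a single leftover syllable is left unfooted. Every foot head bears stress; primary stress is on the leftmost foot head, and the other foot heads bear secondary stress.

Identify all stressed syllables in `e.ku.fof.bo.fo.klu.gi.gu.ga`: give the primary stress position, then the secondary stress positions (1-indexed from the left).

primary 1, secondary 3, 5, 7

Parse left to right into trochaic (ˈσσ) feet: (ˈe.ku) (ˈfof.bo) (ˈfo.klu) (ˈgi.gu) ga. Syllable 9 is left unfooted.
Foot heads (stressed positions): 1, 3, 5, 7.
End Rule Leftmost: primary stress on the leftmost head = syllable 1.
Secondary stress on 3, 5, 7: ˈe.ku.ˌfof.bo.ˌfo.klu.ˌgi.gu.ga.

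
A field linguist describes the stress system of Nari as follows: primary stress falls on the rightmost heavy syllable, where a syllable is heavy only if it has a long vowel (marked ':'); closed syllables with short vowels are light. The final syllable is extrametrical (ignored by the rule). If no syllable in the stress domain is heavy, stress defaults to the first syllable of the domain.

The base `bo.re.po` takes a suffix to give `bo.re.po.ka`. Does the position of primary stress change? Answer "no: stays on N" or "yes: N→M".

Base `bo.re.po` (3 syllables):
  The final syllable (3, po) is extrametrical; the stress domain is syllables 1–2.
  Weights: 1 bo L, 2 re L.
  No heavy syllable in the domain; default to the first syllable of the domain = syllable 1.
  → primary stress on syllable 1.
Suffixed `bo.re.po.ka` (4 syllables):
  The final syllable (4, ka) is extrametrical; the stress domain is syllables 1–3.
  Weights: 1 bo L, 2 re L, 3 po L.
  No heavy syllable in the domain; default to the first syllable of the domain = syllable 1.
  → primary stress on syllable 1.

no: stays on 1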